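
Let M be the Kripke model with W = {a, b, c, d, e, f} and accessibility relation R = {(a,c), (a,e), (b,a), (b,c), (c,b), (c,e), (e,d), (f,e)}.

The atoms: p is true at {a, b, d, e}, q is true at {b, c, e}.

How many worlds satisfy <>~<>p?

1

a: successors {c, e}; ~<>p there: c:F, e:F. ✗
b: successors {a, c}; ~<>p there: a:F, c:F. ✗
c: successors {b, e}; ~<>p there: b:F, e:F. ✗
d: no successors, so <>~<>p fails. ✗
e: successors {d}; ~<>p there: d:T. ✓
f: successors {e}; ~<>p there: e:F. ✗
Satisfying worlds: {e}.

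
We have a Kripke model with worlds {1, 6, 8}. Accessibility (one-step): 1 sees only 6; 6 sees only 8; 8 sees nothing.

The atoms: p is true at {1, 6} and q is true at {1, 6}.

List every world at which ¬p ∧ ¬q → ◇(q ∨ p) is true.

{1, 6}

1: ¬p ∧ ¬q is F, ◇(q ∨ p) is T. ✓
6: ¬p ∧ ¬q is F, ◇(q ∨ p) is F. ✓
8: ¬p ∧ ¬q is T, ◇(q ∨ p) is F. ✗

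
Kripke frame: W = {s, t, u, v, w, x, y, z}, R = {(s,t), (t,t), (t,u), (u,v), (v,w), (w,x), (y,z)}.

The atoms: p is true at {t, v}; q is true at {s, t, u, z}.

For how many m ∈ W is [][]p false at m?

s: successors {t}; []p there: t:F. ✗
t: successors {t, u}; []p there: t:F, u:T. ✗
u: successors {v}; []p there: v:F. ✗
v: successors {w}; []p there: w:F. ✗
w: successors {x}; []p there: x:T. ✓
x: no successors, so [][]p holds vacuously. ✓
y: successors {z}; []p there: z:T. ✓
z: no successors, so [][]p holds vacuously. ✓
Satisfying worlds: {w, x, y, z}.
So [][]p fails at the other 4 worlds.

4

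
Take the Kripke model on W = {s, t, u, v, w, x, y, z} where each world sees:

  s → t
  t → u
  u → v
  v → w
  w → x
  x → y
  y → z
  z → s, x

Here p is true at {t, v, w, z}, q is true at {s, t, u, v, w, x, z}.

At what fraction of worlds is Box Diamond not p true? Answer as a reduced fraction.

s: successors {t}; Diamond not p there: t:T. ✓
t: successors {u}; Diamond not p there: u:F. ✗
u: successors {v}; Diamond not p there: v:F. ✗
v: successors {w}; Diamond not p there: w:T. ✓
w: successors {x}; Diamond not p there: x:T. ✓
x: successors {y}; Diamond not p there: y:F. ✗
y: successors {z}; Diamond not p there: z:T. ✓
z: successors {s, x}; Diamond not p there: s:F, x:T. ✗
That's 4 of 8 worlds, so 4/8 = 1/2.

1/2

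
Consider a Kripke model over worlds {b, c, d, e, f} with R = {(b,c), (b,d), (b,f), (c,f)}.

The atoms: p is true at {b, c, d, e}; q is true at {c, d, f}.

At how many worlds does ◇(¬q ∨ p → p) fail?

b: successors {c, d, f}; ¬q ∨ p → p there: c:T, d:T, f:T. ✓
c: successors {f}; ¬q ∨ p → p there: f:T. ✓
d: no successors, so ◇(¬q ∨ p → p) fails. ✗
e: no successors, so ◇(¬q ∨ p → p) fails. ✗
f: no successors, so ◇(¬q ∨ p → p) fails. ✗
Satisfying worlds: {b, c}.
So ◇(¬q ∨ p → p) fails at the other 3 worlds.

3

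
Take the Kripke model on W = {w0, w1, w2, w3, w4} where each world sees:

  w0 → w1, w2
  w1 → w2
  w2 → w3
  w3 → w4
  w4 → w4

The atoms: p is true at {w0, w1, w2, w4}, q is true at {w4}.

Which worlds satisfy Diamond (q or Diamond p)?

{w0, w2, w3, w4}

w0: successors {w1, w2}; q or Diamond p there: w1:T, w2:F. ✓
w1: successors {w2}; q or Diamond p there: w2:F. ✗
w2: successors {w3}; q or Diamond p there: w3:T. ✓
w3: successors {w4}; q or Diamond p there: w4:T. ✓
w4: successors {w4}; q or Diamond p there: w4:T. ✓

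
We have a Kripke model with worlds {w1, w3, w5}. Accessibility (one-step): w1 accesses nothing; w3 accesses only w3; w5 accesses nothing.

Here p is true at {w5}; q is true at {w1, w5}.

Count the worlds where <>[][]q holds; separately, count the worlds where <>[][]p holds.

For <>[][]q:
w1: no successors, so <>[][]q fails. ✗
w3: successors {w3}; [][]q there: w3:F. ✗
w5: no successors, so <>[][]q fails. ✗
— 0 worlds.
For <>[][]p:
w1: no successors, so <>[][]p fails. ✗
w3: successors {w3}; [][]p there: w3:F. ✗
w5: no successors, so <>[][]p fails. ✗
— 0 worlds.

0 and 0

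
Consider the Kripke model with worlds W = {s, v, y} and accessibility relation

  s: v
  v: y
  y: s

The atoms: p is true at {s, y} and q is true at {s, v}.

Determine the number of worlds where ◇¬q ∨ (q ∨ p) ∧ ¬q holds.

2

s: ◇¬q is F, (q ∨ p) ∧ ¬q is F. ✗
v: ◇¬q is T, (q ∨ p) ∧ ¬q is F. ✓
y: ◇¬q is F, (q ∨ p) ∧ ¬q is T. ✓
Satisfying worlds: {v, y}.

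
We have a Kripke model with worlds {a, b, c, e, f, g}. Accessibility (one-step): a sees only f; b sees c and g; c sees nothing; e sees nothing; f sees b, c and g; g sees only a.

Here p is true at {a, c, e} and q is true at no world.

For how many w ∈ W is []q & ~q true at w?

2

a: []q is F, ~q is T. ✗
b: []q is F, ~q is T. ✗
c: []q is T, ~q is T. ✓
e: []q is T, ~q is T. ✓
f: []q is F, ~q is T. ✗
g: []q is F, ~q is T. ✗
Satisfying worlds: {c, e}.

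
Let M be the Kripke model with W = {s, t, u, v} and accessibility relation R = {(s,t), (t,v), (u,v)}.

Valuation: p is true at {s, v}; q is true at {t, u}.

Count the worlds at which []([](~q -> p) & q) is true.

s: successors {t}; [](~q -> p) & q there: t:T. ✓
t: successors {v}; [](~q -> p) & q there: v:F. ✗
u: successors {v}; [](~q -> p) & q there: v:F. ✗
v: no successors, so []([](~q -> p) & q) holds vacuously. ✓
Satisfying worlds: {s, v}.

2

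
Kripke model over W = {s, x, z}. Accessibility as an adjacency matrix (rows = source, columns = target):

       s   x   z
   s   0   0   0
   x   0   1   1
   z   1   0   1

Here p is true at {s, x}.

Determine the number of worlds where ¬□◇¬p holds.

s: □◇¬p is T. ✗
x: □◇¬p is T. ✗
z: □◇¬p is F. ✓
Satisfying worlds: {z}.

1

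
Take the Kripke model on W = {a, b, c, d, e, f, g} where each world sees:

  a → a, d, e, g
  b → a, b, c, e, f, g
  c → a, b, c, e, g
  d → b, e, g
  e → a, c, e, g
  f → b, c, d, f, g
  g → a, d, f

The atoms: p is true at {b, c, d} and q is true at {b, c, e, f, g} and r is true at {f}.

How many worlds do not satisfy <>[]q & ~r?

5

a: <>[]q is T, ~r is T. ✓
b: <>[]q is F, ~r is T. ✗
c: <>[]q is F, ~r is T. ✗
d: <>[]q is F, ~r is T. ✗
e: <>[]q is F, ~r is T. ✗
f: <>[]q is T, ~r is F. ✗
g: <>[]q is T, ~r is T. ✓
Satisfying worlds: {a, g}.
So <>[]q & ~r fails at the other 5 worlds.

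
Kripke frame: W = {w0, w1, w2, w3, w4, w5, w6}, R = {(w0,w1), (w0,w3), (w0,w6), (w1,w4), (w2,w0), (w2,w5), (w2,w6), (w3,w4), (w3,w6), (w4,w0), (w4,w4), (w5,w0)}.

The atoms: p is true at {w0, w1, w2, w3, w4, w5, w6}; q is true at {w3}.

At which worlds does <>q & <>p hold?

{w0}

w0: <>q is T, <>p is T. ✓
w1: <>q is F, <>p is T. ✗
w2: <>q is F, <>p is T. ✗
w3: <>q is F, <>p is T. ✗
w4: <>q is F, <>p is T. ✗
w5: <>q is F, <>p is T. ✗
w6: <>q is F, <>p is F. ✗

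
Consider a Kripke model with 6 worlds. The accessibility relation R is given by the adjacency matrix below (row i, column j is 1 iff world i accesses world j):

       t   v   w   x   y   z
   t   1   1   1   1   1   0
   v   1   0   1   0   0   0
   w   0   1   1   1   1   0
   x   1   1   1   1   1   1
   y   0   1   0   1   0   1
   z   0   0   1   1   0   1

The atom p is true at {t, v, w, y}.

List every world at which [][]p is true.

t: successors {t, v, w, x, y}; []p there: t:F, v:T, w:F, x:F, y:F. ✗
v: successors {t, w}; []p there: t:F, w:F. ✗
w: successors {v, w, x, y}; []p there: v:T, w:F, x:F, y:F. ✗
x: successors {t, v, w, x, y, z}; []p there: t:F, v:T, w:F, x:F, y:F, z:F. ✗
y: successors {v, x, z}; []p there: v:T, x:F, z:F. ✗
z: successors {w, x, z}; []p there: w:F, x:F, z:F. ✗

∅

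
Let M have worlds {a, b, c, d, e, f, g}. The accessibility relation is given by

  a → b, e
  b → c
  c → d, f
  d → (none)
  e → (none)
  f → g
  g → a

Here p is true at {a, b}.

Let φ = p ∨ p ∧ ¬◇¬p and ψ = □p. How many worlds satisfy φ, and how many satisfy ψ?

For p ∨ p ∧ ¬◇¬p:
a: p is T, p ∧ ¬◇¬p is F. ✓
b: p is T, p ∧ ¬◇¬p is F. ✓
c: p is F, p ∧ ¬◇¬p is F. ✗
d: p is F, p ∧ ¬◇¬p is F. ✗
e: p is F, p ∧ ¬◇¬p is F. ✗
f: p is F, p ∧ ¬◇¬p is F. ✗
g: p is F, p ∧ ¬◇¬p is F. ✗
— 2 worlds.
For □p:
a: successors {b, e}; p there: b:T, e:F. ✗
b: successors {c}; p there: c:F. ✗
c: successors {d, f}; p there: d:F, f:F. ✗
d: no successors, so □p holds vacuously. ✓
e: no successors, so □p holds vacuously. ✓
f: successors {g}; p there: g:F. ✗
g: successors {a}; p there: a:T. ✓
— 3 worlds.

2 and 3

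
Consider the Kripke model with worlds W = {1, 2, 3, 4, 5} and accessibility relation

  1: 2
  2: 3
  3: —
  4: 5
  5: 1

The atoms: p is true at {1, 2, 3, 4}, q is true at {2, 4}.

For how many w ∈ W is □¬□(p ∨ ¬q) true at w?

1

1: successors {2}; ¬□(p ∨ ¬q) there: 2:F. ✗
2: successors {3}; ¬□(p ∨ ¬q) there: 3:F. ✗
3: no successors, so □¬□(p ∨ ¬q) holds vacuously. ✓
4: successors {5}; ¬□(p ∨ ¬q) there: 5:F. ✗
5: successors {1}; ¬□(p ∨ ¬q) there: 1:F. ✗
Satisfying worlds: {3}.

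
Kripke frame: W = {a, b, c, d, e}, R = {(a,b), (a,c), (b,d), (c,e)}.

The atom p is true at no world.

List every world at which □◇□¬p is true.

a: successors {b, c}; ◇□¬p there: b:T, c:T. ✓
b: successors {d}; ◇□¬p there: d:F. ✗
c: successors {e}; ◇□¬p there: e:F. ✗
d: no successors, so □◇□¬p holds vacuously. ✓
e: no successors, so □◇□¬p holds vacuously. ✓

{a, d, e}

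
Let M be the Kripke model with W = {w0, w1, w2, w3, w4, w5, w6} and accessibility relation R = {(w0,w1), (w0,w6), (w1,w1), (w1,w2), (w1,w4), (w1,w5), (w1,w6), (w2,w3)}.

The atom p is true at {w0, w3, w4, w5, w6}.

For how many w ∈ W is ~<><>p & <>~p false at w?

7

w0: ~<><>p is F, <>~p is T. ✗
w1: ~<><>p is F, <>~p is T. ✗
w2: ~<><>p is T, <>~p is F. ✗
w3: ~<><>p is T, <>~p is F. ✗
w4: ~<><>p is T, <>~p is F. ✗
w5: ~<><>p is T, <>~p is F. ✗
w6: ~<><>p is T, <>~p is F. ✗
Satisfying worlds: ∅.
So ~<><>p & <>~p fails at the other 7 worlds.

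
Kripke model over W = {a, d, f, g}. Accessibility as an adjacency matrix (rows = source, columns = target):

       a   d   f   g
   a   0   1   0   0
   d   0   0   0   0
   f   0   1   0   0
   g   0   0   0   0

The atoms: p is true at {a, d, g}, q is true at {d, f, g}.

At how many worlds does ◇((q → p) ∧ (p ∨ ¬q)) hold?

2

a: successors {d}; (q → p) ∧ (p ∨ ¬q) there: d:T. ✓
d: no successors, so ◇((q → p) ∧ (p ∨ ¬q)) fails. ✗
f: successors {d}; (q → p) ∧ (p ∨ ¬q) there: d:T. ✓
g: no successors, so ◇((q → p) ∧ (p ∨ ¬q)) fails. ✗
Satisfying worlds: {a, f}.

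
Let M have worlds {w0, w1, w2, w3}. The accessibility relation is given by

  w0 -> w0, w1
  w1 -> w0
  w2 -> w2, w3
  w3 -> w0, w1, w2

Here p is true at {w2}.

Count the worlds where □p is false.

4

w0: successors {w0, w1}; p there: w0:F, w1:F. ✗
w1: successors {w0}; p there: w0:F. ✗
w2: successors {w2, w3}; p there: w2:T, w3:F. ✗
w3: successors {w0, w1, w2}; p there: w0:F, w1:F, w2:T. ✗
Satisfying worlds: ∅.
So □p fails at the other 4 worlds.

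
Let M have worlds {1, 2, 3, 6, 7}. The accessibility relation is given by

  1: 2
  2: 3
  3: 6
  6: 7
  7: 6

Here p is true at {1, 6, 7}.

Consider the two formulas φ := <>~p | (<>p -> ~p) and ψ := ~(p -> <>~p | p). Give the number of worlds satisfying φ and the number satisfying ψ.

3 and 0

For <>~p | (<>p -> ~p):
1: <>~p is T, <>p -> ~p is T. ✓
2: <>~p is T, <>p -> ~p is T. ✓
3: <>~p is F, <>p -> ~p is T. ✓
6: <>~p is F, <>p -> ~p is F. ✗
7: <>~p is F, <>p -> ~p is F. ✗
— 3 worlds.
For ~(p -> <>~p | p):
1: p -> <>~p | p is T. ✗
2: p -> <>~p | p is T. ✗
3: p -> <>~p | p is T. ✗
6: p -> <>~p | p is T. ✗
7: p -> <>~p | p is T. ✗
— 0 worlds.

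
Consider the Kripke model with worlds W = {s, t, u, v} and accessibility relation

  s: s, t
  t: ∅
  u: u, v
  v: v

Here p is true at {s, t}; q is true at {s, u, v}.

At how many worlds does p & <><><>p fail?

s: p is T, <><><>p is T. ✓
t: p is T, <><><>p is F. ✗
u: p is F, <><><>p is F. ✗
v: p is F, <><><>p is F. ✗
Satisfying worlds: {s}.
So p & <><><>p fails at the other 3 worlds.

3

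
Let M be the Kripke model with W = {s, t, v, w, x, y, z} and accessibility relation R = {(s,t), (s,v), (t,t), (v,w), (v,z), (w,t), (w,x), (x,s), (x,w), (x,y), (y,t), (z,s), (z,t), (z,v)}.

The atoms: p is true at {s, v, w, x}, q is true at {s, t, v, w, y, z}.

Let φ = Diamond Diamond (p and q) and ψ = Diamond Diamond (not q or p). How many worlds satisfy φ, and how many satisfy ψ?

5 and 5

For Diamond Diamond (p and q):
s: successors {t, v}; Diamond (p and q) there: t:F, v:T. ✓
t: successors {t}; Diamond (p and q) there: t:F. ✗
v: successors {w, z}; Diamond (p and q) there: w:F, z:T. ✓
w: successors {t, x}; Diamond (p and q) there: t:F, x:T. ✓
x: successors {s, w, y}; Diamond (p and q) there: s:T, w:F, y:F. ✓
y: successors {t}; Diamond (p and q) there: t:F. ✗
z: successors {s, t, v}; Diamond (p and q) there: s:T, t:F, v:T. ✓
— 5 worlds.
For Diamond Diamond (not q or p):
s: successors {t, v}; Diamond (not q or p) there: t:F, v:T. ✓
t: successors {t}; Diamond (not q or p) there: t:F. ✗
v: successors {w, z}; Diamond (not q or p) there: w:T, z:T. ✓
w: successors {t, x}; Diamond (not q or p) there: t:F, x:T. ✓
x: successors {s, w, y}; Diamond (not q or p) there: s:T, w:T, y:F. ✓
y: successors {t}; Diamond (not q or p) there: t:F. ✗
z: successors {s, t, v}; Diamond (not q or p) there: s:T, t:F, v:T. ✓
— 5 worlds.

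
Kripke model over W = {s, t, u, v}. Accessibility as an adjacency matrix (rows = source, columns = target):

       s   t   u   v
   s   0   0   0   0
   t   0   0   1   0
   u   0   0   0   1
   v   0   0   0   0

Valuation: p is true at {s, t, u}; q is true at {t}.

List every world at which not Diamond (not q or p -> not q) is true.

{s, v}

s: Diamond (not q or p -> not q) is F. ✓
t: Diamond (not q or p -> not q) is T. ✗
u: Diamond (not q or p -> not q) is T. ✗
v: Diamond (not q or p -> not q) is F. ✓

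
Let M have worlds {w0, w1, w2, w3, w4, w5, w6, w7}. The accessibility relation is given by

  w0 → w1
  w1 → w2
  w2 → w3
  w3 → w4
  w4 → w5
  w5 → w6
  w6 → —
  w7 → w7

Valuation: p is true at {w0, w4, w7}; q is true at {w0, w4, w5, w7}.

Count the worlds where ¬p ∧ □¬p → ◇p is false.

w0: ¬p ∧ □¬p is F, ◇p is F. ✓
w1: ¬p ∧ □¬p is T, ◇p is F. ✗
w2: ¬p ∧ □¬p is T, ◇p is F. ✗
w3: ¬p ∧ □¬p is F, ◇p is T. ✓
w4: ¬p ∧ □¬p is F, ◇p is F. ✓
w5: ¬p ∧ □¬p is T, ◇p is F. ✗
w6: ¬p ∧ □¬p is T, ◇p is F. ✗
w7: ¬p ∧ □¬p is F, ◇p is T. ✓
Satisfying worlds: {w0, w3, w4, w7}.
So ¬p ∧ □¬p → ◇p fails at the other 4 worlds.

4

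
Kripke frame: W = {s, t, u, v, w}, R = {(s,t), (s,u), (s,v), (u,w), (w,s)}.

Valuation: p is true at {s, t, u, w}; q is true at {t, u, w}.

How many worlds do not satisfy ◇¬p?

s: successors {t, u, v}; ¬p there: t:F, u:F, v:T. ✓
t: no successors, so ◇¬p fails. ✗
u: successors {w}; ¬p there: w:F. ✗
v: no successors, so ◇¬p fails. ✗
w: successors {s}; ¬p there: s:F. ✗
Satisfying worlds: {s}.
So ◇¬p fails at the other 4 worlds.

4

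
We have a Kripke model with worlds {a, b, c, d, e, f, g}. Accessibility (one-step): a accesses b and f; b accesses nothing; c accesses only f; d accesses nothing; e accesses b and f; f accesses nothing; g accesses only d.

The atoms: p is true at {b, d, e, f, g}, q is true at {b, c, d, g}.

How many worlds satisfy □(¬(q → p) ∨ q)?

a: successors {b, f}; ¬(q → p) ∨ q there: b:T, f:F. ✗
b: no successors, so □(¬(q → p) ∨ q) holds vacuously. ✓
c: successors {f}; ¬(q → p) ∨ q there: f:F. ✗
d: no successors, so □(¬(q → p) ∨ q) holds vacuously. ✓
e: successors {b, f}; ¬(q → p) ∨ q there: b:T, f:F. ✗
f: no successors, so □(¬(q → p) ∨ q) holds vacuously. ✓
g: successors {d}; ¬(q → p) ∨ q there: d:T. ✓
Satisfying worlds: {b, d, f, g}.

4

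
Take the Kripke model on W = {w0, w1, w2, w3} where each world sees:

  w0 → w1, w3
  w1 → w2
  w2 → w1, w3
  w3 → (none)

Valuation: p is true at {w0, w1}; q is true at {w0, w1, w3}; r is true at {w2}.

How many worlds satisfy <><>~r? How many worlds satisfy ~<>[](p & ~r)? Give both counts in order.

1 and 2

For <><>~r:
w0: successors {w1, w3}; <>~r there: w1:F, w3:F. ✗
w1: successors {w2}; <>~r there: w2:T. ✓
w2: successors {w1, w3}; <>~r there: w1:F, w3:F. ✗
w3: no successors, so <><>~r fails. ✗
— 1 world.
For ~<>[](p & ~r):
w0: <>[](p & ~r) is T. ✗
w1: <>[](p & ~r) is F. ✓
w2: <>[](p & ~r) is T. ✗
w3: <>[](p & ~r) is F. ✓
— 2 worlds.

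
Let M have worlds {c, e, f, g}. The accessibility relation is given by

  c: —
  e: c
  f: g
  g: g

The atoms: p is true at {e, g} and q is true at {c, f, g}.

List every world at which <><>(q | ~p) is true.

c: no successors, so <><>(q | ~p) fails. ✗
e: successors {c}; <>(q | ~p) there: c:F. ✗
f: successors {g}; <>(q | ~p) there: g:T. ✓
g: successors {g}; <>(q | ~p) there: g:T. ✓

{f, g}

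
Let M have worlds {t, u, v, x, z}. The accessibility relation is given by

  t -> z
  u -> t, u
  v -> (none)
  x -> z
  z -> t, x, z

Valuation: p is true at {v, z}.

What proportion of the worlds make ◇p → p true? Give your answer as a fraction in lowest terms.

t: ◇p is T, p is F. ✗
u: ◇p is F, p is F. ✓
v: ◇p is F, p is T. ✓
x: ◇p is T, p is F. ✗
z: ◇p is T, p is T. ✓
That's 3 of 5 worlds, so 3/5.

3/5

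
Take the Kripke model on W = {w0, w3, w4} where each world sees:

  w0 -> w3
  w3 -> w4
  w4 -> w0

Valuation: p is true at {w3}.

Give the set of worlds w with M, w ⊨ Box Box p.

w0: successors {w3}; Box p there: w3:F. ✗
w3: successors {w4}; Box p there: w4:F. ✗
w4: successors {w0}; Box p there: w0:T. ✓

{w4}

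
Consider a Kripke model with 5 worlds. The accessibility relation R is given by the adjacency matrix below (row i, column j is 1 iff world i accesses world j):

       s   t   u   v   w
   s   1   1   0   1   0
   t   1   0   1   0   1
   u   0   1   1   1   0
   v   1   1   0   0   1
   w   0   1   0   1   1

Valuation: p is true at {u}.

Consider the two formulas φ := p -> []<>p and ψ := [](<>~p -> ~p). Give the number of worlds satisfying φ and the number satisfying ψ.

4 and 3

For p -> []<>p:
s: p is F, []<>p is F. ✓
t: p is F, []<>p is F. ✓
u: p is T, []<>p is F. ✗
v: p is F, []<>p is F. ✓
w: p is F, []<>p is F. ✓
— 4 worlds.
For [](<>~p -> ~p):
s: successors {s, t, v}; <>~p -> ~p there: s:T, t:T, v:T. ✓
t: successors {s, u, w}; <>~p -> ~p there: s:T, u:F, w:T. ✗
u: successors {t, u, v}; <>~p -> ~p there: t:T, u:F, v:T. ✗
v: successors {s, t, w}; <>~p -> ~p there: s:T, t:T, w:T. ✓
w: successors {t, v, w}; <>~p -> ~p there: t:T, v:T, w:T. ✓
— 3 worlds.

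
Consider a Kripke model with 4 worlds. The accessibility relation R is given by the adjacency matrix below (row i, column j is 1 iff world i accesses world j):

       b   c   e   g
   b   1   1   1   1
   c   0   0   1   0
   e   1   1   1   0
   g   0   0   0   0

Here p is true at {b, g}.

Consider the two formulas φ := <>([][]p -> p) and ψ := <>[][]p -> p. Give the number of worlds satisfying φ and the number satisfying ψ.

For <>([][]p -> p):
b: successors {b, c, e, g}; [][]p -> p there: b:T, c:T, e:T, g:T. ✓
c: successors {e}; [][]p -> p there: e:T. ✓
e: successors {b, c, e}; [][]p -> p there: b:T, c:T, e:T. ✓
g: no successors, so <>([][]p -> p) fails. ✗
— 3 worlds.
For <>[][]p -> p:
b: <>[][]p is T, p is T. ✓
c: <>[][]p is F, p is F. ✓
e: <>[][]p is F, p is F. ✓
g: <>[][]p is F, p is T. ✓
— 4 worlds.

3 and 4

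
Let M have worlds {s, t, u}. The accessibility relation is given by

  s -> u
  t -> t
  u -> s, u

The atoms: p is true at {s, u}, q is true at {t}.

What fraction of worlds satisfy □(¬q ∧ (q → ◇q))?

s: successors {u}; ¬q ∧ (q → ◇q) there: u:T. ✓
t: successors {t}; ¬q ∧ (q → ◇q) there: t:F. ✗
u: successors {s, u}; ¬q ∧ (q → ◇q) there: s:T, u:T. ✓
That's 2 of 3 worlds, so 2/3.

2/3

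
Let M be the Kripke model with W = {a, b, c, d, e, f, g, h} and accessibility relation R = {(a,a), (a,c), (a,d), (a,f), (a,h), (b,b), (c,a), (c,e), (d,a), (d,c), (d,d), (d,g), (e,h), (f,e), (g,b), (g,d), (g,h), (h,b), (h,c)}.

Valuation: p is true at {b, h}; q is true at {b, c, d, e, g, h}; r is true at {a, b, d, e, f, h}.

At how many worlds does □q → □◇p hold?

6

a: □q is F, □◇p is F. ✓
b: □q is T, □◇p is T. ✓
c: □q is F, □◇p is T. ✓
d: □q is F, □◇p is F. ✓
e: □q is T, □◇p is T. ✓
f: □q is T, □◇p is T. ✓
g: □q is T, □◇p is F. ✗
h: □q is T, □◇p is F. ✗
Satisfying worlds: {a, b, c, d, e, f}.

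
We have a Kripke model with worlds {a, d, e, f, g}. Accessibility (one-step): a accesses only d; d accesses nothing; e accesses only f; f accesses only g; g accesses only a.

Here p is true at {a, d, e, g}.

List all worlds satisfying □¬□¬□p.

a: successors {d}; ¬□¬□p there: d:F. ✗
d: no successors, so □¬□¬□p holds vacuously. ✓
e: successors {f}; ¬□¬□p there: f:T. ✓
f: successors {g}; ¬□¬□p there: g:T. ✓
g: successors {a}; ¬□¬□p there: a:T. ✓

{d, e, f, g}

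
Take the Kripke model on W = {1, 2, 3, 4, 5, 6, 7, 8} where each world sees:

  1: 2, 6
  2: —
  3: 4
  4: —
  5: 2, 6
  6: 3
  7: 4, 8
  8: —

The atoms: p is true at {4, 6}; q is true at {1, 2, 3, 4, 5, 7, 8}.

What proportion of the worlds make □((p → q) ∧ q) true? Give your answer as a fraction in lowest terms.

3/4

1: successors {2, 6}; (p → q) ∧ q there: 2:T, 6:F. ✗
2: no successors, so □((p → q) ∧ q) holds vacuously. ✓
3: successors {4}; (p → q) ∧ q there: 4:T. ✓
4: no successors, so □((p → q) ∧ q) holds vacuously. ✓
5: successors {2, 6}; (p → q) ∧ q there: 2:T, 6:F. ✗
6: successors {3}; (p → q) ∧ q there: 3:T. ✓
7: successors {4, 8}; (p → q) ∧ q there: 4:T, 8:T. ✓
8: no successors, so □((p → q) ∧ q) holds vacuously. ✓
That's 6 of 8 worlds, so 6/8 = 3/4.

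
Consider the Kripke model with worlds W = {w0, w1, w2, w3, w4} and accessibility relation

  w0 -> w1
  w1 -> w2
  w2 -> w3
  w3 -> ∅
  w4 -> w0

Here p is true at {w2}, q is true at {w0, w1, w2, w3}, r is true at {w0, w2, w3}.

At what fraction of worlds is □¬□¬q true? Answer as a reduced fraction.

4/5

w0: successors {w1}; ¬□¬q there: w1:T. ✓
w1: successors {w2}; ¬□¬q there: w2:T. ✓
w2: successors {w3}; ¬□¬q there: w3:F. ✗
w3: no successors, so □¬□¬q holds vacuously. ✓
w4: successors {w0}; ¬□¬q there: w0:T. ✓
That's 4 of 5 worlds, so 4/5.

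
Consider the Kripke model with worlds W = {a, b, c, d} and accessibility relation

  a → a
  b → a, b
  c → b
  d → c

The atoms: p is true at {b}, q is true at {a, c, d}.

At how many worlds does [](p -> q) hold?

2

a: successors {a}; p -> q there: a:T. ✓
b: successors {a, b}; p -> q there: a:T, b:F. ✗
c: successors {b}; p -> q there: b:F. ✗
d: successors {c}; p -> q there: c:T. ✓
Satisfying worlds: {a, d}.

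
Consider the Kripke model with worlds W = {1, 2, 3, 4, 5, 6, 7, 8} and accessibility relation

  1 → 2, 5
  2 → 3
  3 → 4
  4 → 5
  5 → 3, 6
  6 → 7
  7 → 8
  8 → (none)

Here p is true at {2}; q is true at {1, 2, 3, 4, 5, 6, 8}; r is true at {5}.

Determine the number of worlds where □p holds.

1

1: successors {2, 5}; p there: 2:T, 5:F. ✗
2: successors {3}; p there: 3:F. ✗
3: successors {4}; p there: 4:F. ✗
4: successors {5}; p there: 5:F. ✗
5: successors {3, 6}; p there: 3:F, 6:F. ✗
6: successors {7}; p there: 7:F. ✗
7: successors {8}; p there: 8:F. ✗
8: no successors, so □p holds vacuously. ✓
Satisfying worlds: {8}.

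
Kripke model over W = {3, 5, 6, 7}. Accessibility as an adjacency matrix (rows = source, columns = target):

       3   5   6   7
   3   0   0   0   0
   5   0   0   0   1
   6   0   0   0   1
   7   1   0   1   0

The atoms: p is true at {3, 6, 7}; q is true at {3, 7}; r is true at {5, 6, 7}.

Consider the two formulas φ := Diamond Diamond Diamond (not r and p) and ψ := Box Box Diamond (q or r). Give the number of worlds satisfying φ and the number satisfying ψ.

For Diamond Diamond Diamond (not r and p):
3: no successors, so Diamond Diamond Diamond (not r and p) fails. ✗
5: successors {7}; Diamond Diamond (not r and p) there: 7:F. ✗
6: successors {7}; Diamond Diamond (not r and p) there: 7:F. ✗
7: successors {3, 6}; Diamond Diamond (not r and p) there: 3:F, 6:T. ✓
— 1 world.
For Box Box Diamond (q or r):
3: no successors, so Box Box Diamond (q or r) holds vacuously. ✓
5: successors {7}; Box Diamond (q or r) there: 7:F. ✗
6: successors {7}; Box Diamond (q or r) there: 7:F. ✗
7: successors {3, 6}; Box Diamond (q or r) there: 3:T, 6:T. ✓
— 2 worlds.

1 and 2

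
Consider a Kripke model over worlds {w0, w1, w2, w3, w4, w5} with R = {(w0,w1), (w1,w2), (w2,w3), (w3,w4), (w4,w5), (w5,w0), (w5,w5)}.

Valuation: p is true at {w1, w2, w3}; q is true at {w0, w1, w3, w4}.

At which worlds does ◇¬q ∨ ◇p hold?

{w0, w1, w2, w4, w5}

w0: ◇¬q is F, ◇p is T. ✓
w1: ◇¬q is T, ◇p is T. ✓
w2: ◇¬q is F, ◇p is T. ✓
w3: ◇¬q is F, ◇p is F. ✗
w4: ◇¬q is T, ◇p is F. ✓
w5: ◇¬q is T, ◇p is F. ✓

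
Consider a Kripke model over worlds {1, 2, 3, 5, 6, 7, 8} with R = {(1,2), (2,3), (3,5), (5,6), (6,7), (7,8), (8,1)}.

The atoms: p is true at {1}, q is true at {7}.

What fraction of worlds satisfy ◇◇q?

1: successors {2}; ◇q there: 2:F. ✗
2: successors {3}; ◇q there: 3:F. ✗
3: successors {5}; ◇q there: 5:F. ✗
5: successors {6}; ◇q there: 6:T. ✓
6: successors {7}; ◇q there: 7:F. ✗
7: successors {8}; ◇q there: 8:F. ✗
8: successors {1}; ◇q there: 1:F. ✗
That's 1 of 7 worlds, so 1/7.

1/7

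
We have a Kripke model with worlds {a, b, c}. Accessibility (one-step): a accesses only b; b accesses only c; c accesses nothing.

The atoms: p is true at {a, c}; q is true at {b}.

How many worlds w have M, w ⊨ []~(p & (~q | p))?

2

a: successors {b}; ~(p & (~q | p)) there: b:T. ✓
b: successors {c}; ~(p & (~q | p)) there: c:F. ✗
c: no successors, so []~(p & (~q | p)) holds vacuously. ✓
Satisfying worlds: {a, c}.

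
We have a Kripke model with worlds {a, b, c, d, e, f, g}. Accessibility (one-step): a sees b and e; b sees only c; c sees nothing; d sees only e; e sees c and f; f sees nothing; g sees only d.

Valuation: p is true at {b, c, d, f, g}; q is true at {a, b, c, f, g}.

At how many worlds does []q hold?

4

a: successors {b, e}; q there: b:T, e:F. ✗
b: successors {c}; q there: c:T. ✓
c: no successors, so []q holds vacuously. ✓
d: successors {e}; q there: e:F. ✗
e: successors {c, f}; q there: c:T, f:T. ✓
f: no successors, so []q holds vacuously. ✓
g: successors {d}; q there: d:F. ✗
Satisfying worlds: {b, c, e, f}.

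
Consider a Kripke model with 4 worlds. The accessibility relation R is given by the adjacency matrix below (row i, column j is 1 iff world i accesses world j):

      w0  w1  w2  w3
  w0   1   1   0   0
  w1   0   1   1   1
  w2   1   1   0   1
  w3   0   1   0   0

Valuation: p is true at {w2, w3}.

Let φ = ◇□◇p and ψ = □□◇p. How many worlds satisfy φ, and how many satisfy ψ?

For ◇□◇p:
w0: successors {w0, w1}; □◇p there: w0:F, w1:F. ✗
w1: successors {w1, w2, w3}; □◇p there: w1:F, w2:F, w3:T. ✓
w2: successors {w0, w1, w3}; □◇p there: w0:F, w1:F, w3:T. ✓
w3: successors {w1}; □◇p there: w1:F. ✗
— 2 worlds.
For □□◇p:
w0: successors {w0, w1}; □◇p there: w0:F, w1:F. ✗
w1: successors {w1, w2, w3}; □◇p there: w1:F, w2:F, w3:T. ✗
w2: successors {w0, w1, w3}; □◇p there: w0:F, w1:F, w3:T. ✗
w3: successors {w1}; □◇p there: w1:F. ✗
— 0 worlds.

2 and 0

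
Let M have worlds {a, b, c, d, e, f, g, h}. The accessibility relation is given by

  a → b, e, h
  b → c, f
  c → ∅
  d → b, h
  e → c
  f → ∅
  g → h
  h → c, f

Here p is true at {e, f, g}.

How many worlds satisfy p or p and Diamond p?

a: p is F, p and Diamond p is F. ✗
b: p is F, p and Diamond p is F. ✗
c: p is F, p and Diamond p is F. ✗
d: p is F, p and Diamond p is F. ✗
e: p is T, p and Diamond p is F. ✓
f: p is T, p and Diamond p is F. ✓
g: p is T, p and Diamond p is F. ✓
h: p is F, p and Diamond p is F. ✗
Satisfying worlds: {e, f, g}.

3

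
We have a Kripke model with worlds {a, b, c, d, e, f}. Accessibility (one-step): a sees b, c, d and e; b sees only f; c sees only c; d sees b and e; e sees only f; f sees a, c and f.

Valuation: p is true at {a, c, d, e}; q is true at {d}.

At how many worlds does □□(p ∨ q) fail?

a: successors {b, c, d, e}; □(p ∨ q) there: b:F, c:T, d:F, e:F. ✗
b: successors {f}; □(p ∨ q) there: f:F. ✗
c: successors {c}; □(p ∨ q) there: c:T. ✓
d: successors {b, e}; □(p ∨ q) there: b:F, e:F. ✗
e: successors {f}; □(p ∨ q) there: f:F. ✗
f: successors {a, c, f}; □(p ∨ q) there: a:F, c:T, f:F. ✗
Satisfying worlds: {c}.
So □□(p ∨ q) fails at the other 5 worlds.

5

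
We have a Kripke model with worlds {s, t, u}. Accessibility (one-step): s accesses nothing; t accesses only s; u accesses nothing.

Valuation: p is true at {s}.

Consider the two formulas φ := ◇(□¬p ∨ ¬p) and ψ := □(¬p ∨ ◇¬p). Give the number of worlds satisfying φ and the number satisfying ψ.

For ◇(□¬p ∨ ¬p):
s: no successors, so ◇(□¬p ∨ ¬p) fails. ✗
t: successors {s}; □¬p ∨ ¬p there: s:T. ✓
u: no successors, so ◇(□¬p ∨ ¬p) fails. ✗
— 1 world.
For □(¬p ∨ ◇¬p):
s: no successors, so □(¬p ∨ ◇¬p) holds vacuously. ✓
t: successors {s}; ¬p ∨ ◇¬p there: s:F. ✗
u: no successors, so □(¬p ∨ ◇¬p) holds vacuously. ✓
— 2 worlds.

1 and 2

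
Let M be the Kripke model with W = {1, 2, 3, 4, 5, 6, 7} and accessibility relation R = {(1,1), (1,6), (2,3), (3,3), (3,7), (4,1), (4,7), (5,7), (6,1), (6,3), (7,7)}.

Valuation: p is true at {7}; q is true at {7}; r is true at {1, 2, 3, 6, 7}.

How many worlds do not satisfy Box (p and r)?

1: successors {1, 6}; p and r there: 1:F, 6:F. ✗
2: successors {3}; p and r there: 3:F. ✗
3: successors {3, 7}; p and r there: 3:F, 7:T. ✗
4: successors {1, 7}; p and r there: 1:F, 7:T. ✗
5: successors {7}; p and r there: 7:T. ✓
6: successors {1, 3}; p and r there: 1:F, 3:F. ✗
7: successors {7}; p and r there: 7:T. ✓
Satisfying worlds: {5, 7}.
So Box (p and r) fails at the other 5 worlds.

5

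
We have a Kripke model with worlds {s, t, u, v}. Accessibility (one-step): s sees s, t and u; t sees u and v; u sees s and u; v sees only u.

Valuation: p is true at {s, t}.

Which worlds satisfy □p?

∅

s: successors {s, t, u}; p there: s:T, t:T, u:F. ✗
t: successors {u, v}; p there: u:F, v:F. ✗
u: successors {s, u}; p there: s:T, u:F. ✗
v: successors {u}; p there: u:F. ✗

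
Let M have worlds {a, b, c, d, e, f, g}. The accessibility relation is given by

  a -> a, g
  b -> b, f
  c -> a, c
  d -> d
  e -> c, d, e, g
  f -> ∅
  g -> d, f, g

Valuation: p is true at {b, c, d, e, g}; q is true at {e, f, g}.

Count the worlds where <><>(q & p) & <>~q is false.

a: <><>(q & p) is T, <>~q is T. ✓
b: <><>(q & p) is F, <>~q is T. ✗
c: <><>(q & p) is T, <>~q is T. ✓
d: <><>(q & p) is F, <>~q is T. ✗
e: <><>(q & p) is T, <>~q is T. ✓
f: <><>(q & p) is F, <>~q is F. ✗
g: <><>(q & p) is T, <>~q is T. ✓
Satisfying worlds: {a, c, e, g}.
So <><>(q & p) & <>~q fails at the other 3 worlds.

3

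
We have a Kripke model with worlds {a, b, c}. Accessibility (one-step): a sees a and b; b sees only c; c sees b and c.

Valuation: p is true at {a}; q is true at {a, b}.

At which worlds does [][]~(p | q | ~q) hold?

a: successors {a, b}; []~(p | q | ~q) there: a:F, b:F. ✗
b: successors {c}; []~(p | q | ~q) there: c:F. ✗
c: successors {b, c}; []~(p | q | ~q) there: b:F, c:F. ✗

∅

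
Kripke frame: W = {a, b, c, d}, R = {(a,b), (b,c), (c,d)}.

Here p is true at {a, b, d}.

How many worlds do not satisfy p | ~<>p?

a: p is T, ~<>p is F. ✓
b: p is T, ~<>p is T. ✓
c: p is F, ~<>p is F. ✗
d: p is T, ~<>p is T. ✓
Satisfying worlds: {a, b, d}.
So p | ~<>p fails at the other 1 world.

1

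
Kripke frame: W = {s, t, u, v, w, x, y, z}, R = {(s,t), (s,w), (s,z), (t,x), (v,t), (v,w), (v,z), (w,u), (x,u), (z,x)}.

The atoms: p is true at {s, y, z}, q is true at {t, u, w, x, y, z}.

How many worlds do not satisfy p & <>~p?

s: p is T, <>~p is T. ✓
t: p is F, <>~p is T. ✗
u: p is F, <>~p is F. ✗
v: p is F, <>~p is T. ✗
w: p is F, <>~p is T. ✗
x: p is F, <>~p is T. ✗
y: p is T, <>~p is F. ✗
z: p is T, <>~p is T. ✓
Satisfying worlds: {s, z}.
So p & <>~p fails at the other 6 worlds.

6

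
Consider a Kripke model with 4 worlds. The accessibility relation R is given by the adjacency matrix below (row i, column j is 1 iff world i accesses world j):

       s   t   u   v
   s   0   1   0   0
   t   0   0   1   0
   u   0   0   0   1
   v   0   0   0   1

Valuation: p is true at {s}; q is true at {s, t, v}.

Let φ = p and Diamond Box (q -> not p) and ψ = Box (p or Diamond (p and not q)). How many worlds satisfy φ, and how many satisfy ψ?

For p and Diamond Box (q -> not p):
s: p is T, Diamond Box (q -> not p) is T. ✓
t: p is F, Diamond Box (q -> not p) is T. ✗
u: p is F, Diamond Box (q -> not p) is T. ✗
v: p is F, Diamond Box (q -> not p) is T. ✗
— 1 world.
For Box (p or Diamond (p and not q)):
s: successors {t}; p or Diamond (p and not q) there: t:F. ✗
t: successors {u}; p or Diamond (p and not q) there: u:F. ✗
u: successors {v}; p or Diamond (p and not q) there: v:F. ✗
v: successors {v}; p or Diamond (p and not q) there: v:F. ✗
— 0 worlds.

1 and 0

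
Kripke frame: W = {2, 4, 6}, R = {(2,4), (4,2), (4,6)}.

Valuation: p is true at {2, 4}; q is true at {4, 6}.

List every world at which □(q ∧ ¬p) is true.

2: successors {4}; q ∧ ¬p there: 4:F. ✗
4: successors {2, 6}; q ∧ ¬p there: 2:F, 6:T. ✗
6: no successors, so □(q ∧ ¬p) holds vacuously. ✓

{6}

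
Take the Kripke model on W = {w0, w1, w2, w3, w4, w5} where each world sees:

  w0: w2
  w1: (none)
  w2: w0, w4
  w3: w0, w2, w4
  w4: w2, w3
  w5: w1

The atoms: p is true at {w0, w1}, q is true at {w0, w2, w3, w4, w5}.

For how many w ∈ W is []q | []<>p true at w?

w0: []q is T, []<>p is T. ✓
w1: []q is T, []<>p is T. ✓
w2: []q is T, []<>p is F. ✓
w3: []q is T, []<>p is F. ✓
w4: []q is T, []<>p is T. ✓
w5: []q is F, []<>p is F. ✗
Satisfying worlds: {w0, w1, w2, w3, w4}.

5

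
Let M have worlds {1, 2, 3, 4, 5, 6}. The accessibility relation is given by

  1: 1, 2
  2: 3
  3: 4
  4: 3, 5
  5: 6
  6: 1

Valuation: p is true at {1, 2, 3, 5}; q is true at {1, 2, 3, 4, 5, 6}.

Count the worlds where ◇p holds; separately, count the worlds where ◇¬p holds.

For ◇p:
1: successors {1, 2}; p there: 1:T, 2:T. ✓
2: successors {3}; p there: 3:T. ✓
3: successors {4}; p there: 4:F. ✗
4: successors {3, 5}; p there: 3:T, 5:T. ✓
5: successors {6}; p there: 6:F. ✗
6: successors {1}; p there: 1:T. ✓
— 4 worlds.
For ◇¬p:
1: successors {1, 2}; ¬p there: 1:F, 2:F. ✗
2: successors {3}; ¬p there: 3:F. ✗
3: successors {4}; ¬p there: 4:T. ✓
4: successors {3, 5}; ¬p there: 3:F, 5:F. ✗
5: successors {6}; ¬p there: 6:T. ✓
6: successors {1}; ¬p there: 1:F. ✗
— 2 worlds.

4 and 2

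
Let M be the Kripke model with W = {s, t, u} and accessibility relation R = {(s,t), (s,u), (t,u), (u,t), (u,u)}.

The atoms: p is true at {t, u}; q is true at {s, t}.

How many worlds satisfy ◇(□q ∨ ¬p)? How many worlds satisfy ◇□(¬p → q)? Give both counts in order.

For ◇(□q ∨ ¬p):
s: successors {t, u}; □q ∨ ¬p there: t:F, u:F. ✗
t: successors {u}; □q ∨ ¬p there: u:F. ✗
u: successors {t, u}; □q ∨ ¬p there: t:F, u:F. ✗
— 0 worlds.
For ◇□(¬p → q):
s: successors {t, u}; □(¬p → q) there: t:T, u:T. ✓
t: successors {u}; □(¬p → q) there: u:T. ✓
u: successors {t, u}; □(¬p → q) there: t:T, u:T. ✓
— 3 worlds.

0 and 3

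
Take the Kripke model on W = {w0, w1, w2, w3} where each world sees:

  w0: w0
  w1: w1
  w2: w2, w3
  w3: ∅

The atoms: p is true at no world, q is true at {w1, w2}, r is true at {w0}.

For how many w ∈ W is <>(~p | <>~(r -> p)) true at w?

w0: successors {w0}; ~p | <>~(r -> p) there: w0:T. ✓
w1: successors {w1}; ~p | <>~(r -> p) there: w1:T. ✓
w2: successors {w2, w3}; ~p | <>~(r -> p) there: w2:T, w3:T. ✓
w3: no successors, so <>(~p | <>~(r -> p)) fails. ✗
Satisfying worlds: {w0, w1, w2}.

3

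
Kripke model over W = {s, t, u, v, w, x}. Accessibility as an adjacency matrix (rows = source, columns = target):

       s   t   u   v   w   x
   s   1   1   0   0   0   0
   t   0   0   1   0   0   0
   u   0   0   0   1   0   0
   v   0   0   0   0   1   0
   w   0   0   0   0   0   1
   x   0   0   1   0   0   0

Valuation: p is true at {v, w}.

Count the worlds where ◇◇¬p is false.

s: successors {s, t}; ◇¬p there: s:T, t:T. ✓
t: successors {u}; ◇¬p there: u:F. ✗
u: successors {v}; ◇¬p there: v:F. ✗
v: successors {w}; ◇¬p there: w:T. ✓
w: successors {x}; ◇¬p there: x:T. ✓
x: successors {u}; ◇¬p there: u:F. ✗
Satisfying worlds: {s, v, w}.
So ◇◇¬p fails at the other 3 worlds.

3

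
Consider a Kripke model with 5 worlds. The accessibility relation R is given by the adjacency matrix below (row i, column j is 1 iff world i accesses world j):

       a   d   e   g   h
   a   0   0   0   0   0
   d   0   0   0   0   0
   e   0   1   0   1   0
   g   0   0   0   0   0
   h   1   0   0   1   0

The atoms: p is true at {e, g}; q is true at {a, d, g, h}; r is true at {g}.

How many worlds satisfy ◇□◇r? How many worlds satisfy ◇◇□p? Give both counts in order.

2 and 0

For ◇□◇r:
a: no successors, so ◇□◇r fails. ✗
d: no successors, so ◇□◇r fails. ✗
e: successors {d, g}; □◇r there: d:T, g:T. ✓
g: no successors, so ◇□◇r fails. ✗
h: successors {a, g}; □◇r there: a:T, g:T. ✓
— 2 worlds.
For ◇◇□p:
a: no successors, so ◇◇□p fails. ✗
d: no successors, so ◇◇□p fails. ✗
e: successors {d, g}; ◇□p there: d:F, g:F. ✗
g: no successors, so ◇◇□p fails. ✗
h: successors {a, g}; ◇□p there: a:F, g:F. ✗
— 0 worlds.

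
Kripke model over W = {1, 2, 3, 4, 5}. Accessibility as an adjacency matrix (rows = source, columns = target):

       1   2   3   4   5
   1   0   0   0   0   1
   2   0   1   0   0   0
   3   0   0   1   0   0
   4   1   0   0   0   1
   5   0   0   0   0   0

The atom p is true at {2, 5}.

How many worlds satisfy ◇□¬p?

3

1: successors {5}; □¬p there: 5:T. ✓
2: successors {2}; □¬p there: 2:F. ✗
3: successors {3}; □¬p there: 3:T. ✓
4: successors {1, 5}; □¬p there: 1:F, 5:T. ✓
5: no successors, so ◇□¬p fails. ✗
Satisfying worlds: {1, 3, 4}.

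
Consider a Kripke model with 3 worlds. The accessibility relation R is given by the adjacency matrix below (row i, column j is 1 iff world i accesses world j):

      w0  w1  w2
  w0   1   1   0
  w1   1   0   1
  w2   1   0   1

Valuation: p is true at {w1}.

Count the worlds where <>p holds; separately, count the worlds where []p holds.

For <>p:
w0: successors {w0, w1}; p there: w0:F, w1:T. ✓
w1: successors {w0, w2}; p there: w0:F, w2:F. ✗
w2: successors {w0, w2}; p there: w0:F, w2:F. ✗
— 1 world.
For []p:
w0: successors {w0, w1}; p there: w0:F, w1:T. ✗
w1: successors {w0, w2}; p there: w0:F, w2:F. ✗
w2: successors {w0, w2}; p there: w0:F, w2:F. ✗
— 0 worlds.

1 and 0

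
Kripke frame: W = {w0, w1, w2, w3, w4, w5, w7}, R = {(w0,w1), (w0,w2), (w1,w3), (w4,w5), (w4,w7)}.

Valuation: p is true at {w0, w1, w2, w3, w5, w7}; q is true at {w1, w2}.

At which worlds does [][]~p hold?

{w1, w2, w3, w4, w5, w7}

w0: successors {w1, w2}; []~p there: w1:F, w2:T. ✗
w1: successors {w3}; []~p there: w3:T. ✓
w2: no successors, so [][]~p holds vacuously. ✓
w3: no successors, so [][]~p holds vacuously. ✓
w4: successors {w5, w7}; []~p there: w5:T, w7:T. ✓
w5: no successors, so [][]~p holds vacuously. ✓
w7: no successors, so [][]~p holds vacuously. ✓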